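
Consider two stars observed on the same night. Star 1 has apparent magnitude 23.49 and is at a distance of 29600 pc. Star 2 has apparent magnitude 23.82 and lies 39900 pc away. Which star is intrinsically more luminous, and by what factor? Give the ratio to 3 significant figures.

Star 1: M = m − 5 log₁₀ d + 5 = 23.49 − 5·4.4713 + 5 = 6.134
Star 2: M = m − 5 log₁₀ d + 5 = 23.82 − 5·4.6010 + 5 = 5.815
ΔM = M_1 − M_2 = 6.134 − (5.815) = 0.318; smaller M is more luminous → Star 2.
L ratio = 10^(0.4 |ΔM|) = 10^0.127 = 1.341

Star 2 is more luminous, by a factor of 1.34.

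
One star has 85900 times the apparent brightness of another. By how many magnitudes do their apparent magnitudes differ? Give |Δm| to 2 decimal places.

|Δm| ≈ 12.33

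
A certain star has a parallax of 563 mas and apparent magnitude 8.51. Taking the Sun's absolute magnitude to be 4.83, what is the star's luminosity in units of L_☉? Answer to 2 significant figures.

L/L_☉ ≈ 1.1×10^-3

d = 1/p = 1000/563 mas = 1.776 pc
M = m − 5 log₁₀ d + 5 = 8.51 − 5·0.2495 + 5 = 12.263
M − M_☉ = 12.263 − 4.83 = 7.433
L/L_☉ = 10^(−0.4 × 7.433) = 1.064×10^-3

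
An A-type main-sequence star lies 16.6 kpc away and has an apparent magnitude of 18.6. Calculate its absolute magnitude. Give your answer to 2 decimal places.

M ≈ 2.50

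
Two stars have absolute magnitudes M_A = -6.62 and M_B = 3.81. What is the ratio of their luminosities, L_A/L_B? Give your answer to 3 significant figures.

ΔM = M_A − M_B = -10.43
L_A/L_B = 10^(−0.4 ΔM) = 10^4.172 = 14860

L_A/L_B ≈ 14900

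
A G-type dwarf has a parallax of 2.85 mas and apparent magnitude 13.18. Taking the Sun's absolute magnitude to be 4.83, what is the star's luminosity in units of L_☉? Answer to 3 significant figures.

L/L_☉ ≈ 0.563

d = 1/p = 1000/2.85 mas = 350.9 pc
M = m − 5 log₁₀ d + 5 = 13.18 − 5·2.5452 + 5 = 5.454
M − M_☉ = 5.454 − 4.83 = 0.624
L/L_☉ = 10^(−0.4 × 0.624) = 0.5627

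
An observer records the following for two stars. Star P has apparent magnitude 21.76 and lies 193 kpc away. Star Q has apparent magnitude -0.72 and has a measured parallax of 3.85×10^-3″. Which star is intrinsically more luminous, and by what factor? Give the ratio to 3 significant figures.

Star P: d = 193 kpc = 193000 pc
Star P: M = m − 5 log₁₀ d + 5 = 21.76 − 5·5.2856 + 5 = 0.332
Star Q: d = 1/p = 1/3.85×10^-3″ = 259.7 pc
Star Q: M = m − 5 log₁₀ d + 5 = -0.72 − 5·2.4145 + 5 = -7.793
ΔM = M_P − M_Q = 0.332 − (-7.793) = 8.125; smaller M is more luminous → Star Q.
L ratio = 10^(0.4 |ΔM|) = 10^3.250 = 1778

Star Q is more luminous, by a factor of 1780.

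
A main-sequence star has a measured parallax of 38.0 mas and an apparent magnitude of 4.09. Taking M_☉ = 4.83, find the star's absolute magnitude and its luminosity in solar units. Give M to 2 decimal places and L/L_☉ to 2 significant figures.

d = 1/p = 1000/38.0 mas = 26.32 pc
M = m − 5 log₁₀ d + 5 = 4.09 − 5·1.4202 + 5 = 1.989
M − M_☉ = 1.989 − 4.83 = -2.841
L/L_☉ = 10^(−0.4 × -2.841) = 13.69

M ≈ 1.99; L/L_☉ ≈ 14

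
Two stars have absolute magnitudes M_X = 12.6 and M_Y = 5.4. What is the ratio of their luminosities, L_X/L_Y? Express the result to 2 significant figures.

L_X/L_Y ≈ 1.3×10^-3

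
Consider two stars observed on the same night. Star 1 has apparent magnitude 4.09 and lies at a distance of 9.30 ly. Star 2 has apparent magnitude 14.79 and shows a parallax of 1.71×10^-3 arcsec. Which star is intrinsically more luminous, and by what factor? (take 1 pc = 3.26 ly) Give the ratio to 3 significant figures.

Star 2 is more luminous, by a factor of 2.21.

Star 1: d = 9.30 ly / 3.26 = 2.853 pc
Star 1: M = m − 5 log₁₀ d + 5 = 4.09 − 5·0.4553 + 5 = 6.814
Star 2: d = 1/p = 1/1.71×10^-3″ = 584.8 pc
Star 2: M = m − 5 log₁₀ d + 5 = 14.79 − 5·2.7670 + 5 = 5.955
ΔM = M_1 − M_2 = 6.814 − (5.955) = 0.859; smaller M is more luminous → Star 2.
L ratio = 10^(0.4 |ΔM|) = 10^0.343 = 2.205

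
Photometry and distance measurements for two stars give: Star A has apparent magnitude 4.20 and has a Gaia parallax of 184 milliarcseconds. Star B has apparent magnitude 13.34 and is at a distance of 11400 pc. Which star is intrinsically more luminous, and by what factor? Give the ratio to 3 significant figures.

Star A: p = 184 mas = 0.184″ → d = 1/p = 5.435 pc
Star A: M = m − 5 log₁₀ d + 5 = 4.20 − 5·0.7352 + 5 = 5.524
Star B: M = m − 5 log₁₀ d + 5 = 13.34 − 5·4.0569 + 5 = -1.945
ΔM = M_A − M_B = 5.524 − (-1.945) = 7.469; smaller M is more luminous → Star B.
L ratio = 10^(0.4 |ΔM|) = 10^2.987 = 971.5

Star B is more luminous, by a factor of 972.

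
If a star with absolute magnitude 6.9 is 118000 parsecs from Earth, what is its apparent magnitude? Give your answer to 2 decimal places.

m ≈ 27.26

m = M + 5 log₁₀ d − 5 = 6.9 + 5·5.0719 − 5 = 27.259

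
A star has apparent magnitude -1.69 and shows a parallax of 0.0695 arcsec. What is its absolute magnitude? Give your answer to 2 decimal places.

M ≈ -2.48

d = 1/p = 1/0.0695″ = 14.39 pc
5 log₁₀(d/10 pc) = 5 log₁₀(14.39) − 5 = 0.790
M = m − 5 log₁₀(d/10) = -1.69 − 0.790 = -2.480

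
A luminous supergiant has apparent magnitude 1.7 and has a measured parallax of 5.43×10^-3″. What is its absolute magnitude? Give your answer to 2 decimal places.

M ≈ -4.63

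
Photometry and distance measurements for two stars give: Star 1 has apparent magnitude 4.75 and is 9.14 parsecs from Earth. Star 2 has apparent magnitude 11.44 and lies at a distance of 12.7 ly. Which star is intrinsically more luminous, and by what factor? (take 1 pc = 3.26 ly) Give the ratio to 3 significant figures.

Star 1: M = m − 5 log₁₀ d + 5 = 4.75 − 5·0.9609 + 5 = 4.945
Star 2: d = 12.7 ly / 3.26 = 3.896 pc
Star 2: M = m − 5 log₁₀ d + 5 = 11.44 − 5·0.5906 + 5 = 13.487
ΔM = M_1 − M_2 = 4.945 − (13.487) = -8.542; smaller M is more luminous → Star 1.
L ratio = 10^(0.4 |ΔM|) = 10^3.417 = 2610

Star 1 is more luminous, by a factor of 2610.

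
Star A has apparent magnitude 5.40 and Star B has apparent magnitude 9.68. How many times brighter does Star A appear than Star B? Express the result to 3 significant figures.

51.5

Δm = 5.40 − (9.68) = -4.28
Flux ratio = 10^(−0.4 Δm) = 10^(−0.4 × -4.28) = 10^1.712 = 51.52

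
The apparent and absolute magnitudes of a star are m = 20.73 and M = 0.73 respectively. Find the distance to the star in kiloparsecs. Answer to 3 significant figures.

μ = m − M = 20.000
m − M = 5 log₁₀ d − 5
log₁₀ d = (m − M)/5 + 1 = 5.0000
d = 10^5.0000 = 100000 pc
= 100.0 kpc

d ≈ 100 kpc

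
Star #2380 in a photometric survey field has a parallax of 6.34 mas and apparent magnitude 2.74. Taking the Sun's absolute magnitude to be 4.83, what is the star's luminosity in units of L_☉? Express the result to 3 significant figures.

L/L_☉ ≈ 1710

d = 1/p = 1000/6.34 mas = 157.7 pc
M = m − 5 log₁₀ d + 5 = 2.74 − 5·2.1979 + 5 = -3.250
M − M_☉ = -3.250 − 4.83 = -8.080
L/L_☉ = 10^(−0.4 × -8.080) = 1705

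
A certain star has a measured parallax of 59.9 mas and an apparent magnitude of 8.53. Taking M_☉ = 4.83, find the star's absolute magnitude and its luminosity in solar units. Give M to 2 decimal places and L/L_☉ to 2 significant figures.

M ≈ 7.42; L/L_☉ ≈ 0.092

d = 1/p = 1000/59.9 mas = 16.69 pc
M = m − 5 log₁₀ d + 5 = 8.53 − 5·1.2226 + 5 = 7.417
M − M_☉ = 7.417 − 4.83 = 2.587
L/L_☉ = 10^(−0.4 × 2.587) = 0.09229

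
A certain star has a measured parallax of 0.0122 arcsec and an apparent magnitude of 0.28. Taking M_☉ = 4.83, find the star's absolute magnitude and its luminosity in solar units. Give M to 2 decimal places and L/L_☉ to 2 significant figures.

M ≈ -4.29; L/L_☉ ≈ 4400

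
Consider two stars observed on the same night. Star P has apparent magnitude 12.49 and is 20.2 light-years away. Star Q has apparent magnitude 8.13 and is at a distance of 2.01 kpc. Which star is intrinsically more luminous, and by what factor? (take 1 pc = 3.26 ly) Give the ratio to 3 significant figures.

Star Q is more luminous, by a factor of 5.84×10^6.

Star P: d = 20.2 ly / 3.26 = 6.196 pc
Star P: M = m − 5 log₁₀ d + 5 = 12.49 − 5·0.7921 + 5 = 13.529
Star Q: d = 2.01 kpc = 2010 pc
Star Q: M = m − 5 log₁₀ d + 5 = 8.13 − 5·3.3032 + 5 = -3.386
ΔM = M_P − M_Q = 13.529 − (-3.386) = 16.915; smaller M is more luminous → Star Q.
L ratio = 10^(0.4 |ΔM|) = 10^6.766 = 5.836×10^6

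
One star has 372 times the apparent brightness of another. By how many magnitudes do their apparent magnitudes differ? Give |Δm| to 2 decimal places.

Pogson: Δm = −2.5 log₁₀(ratio) = −2.5 log₁₀(372) = −2.5 × 2.5705 = -6.426

|Δm| ≈ 6.43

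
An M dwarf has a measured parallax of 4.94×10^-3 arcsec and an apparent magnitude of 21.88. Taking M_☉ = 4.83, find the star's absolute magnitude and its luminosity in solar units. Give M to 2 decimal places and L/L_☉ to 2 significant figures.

d = 1/p = 1/4.94×10^-3″ = 202.4 pc
M = m − 5 log₁₀ d + 5 = 21.88 − 5·2.3063 + 5 = 15.349
M − M_☉ = 15.349 − 4.83 = 10.519
L/L_☉ = 10^(−0.4 × 10.519) = 6.202×10^-5

M ≈ 15.35; L/L_☉ ≈ 6.2×10^-5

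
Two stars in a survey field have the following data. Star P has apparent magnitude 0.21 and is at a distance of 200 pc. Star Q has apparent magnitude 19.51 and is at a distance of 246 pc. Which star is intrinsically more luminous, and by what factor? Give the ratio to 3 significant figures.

Star P is more luminous, by a factor of 3.47×10^7.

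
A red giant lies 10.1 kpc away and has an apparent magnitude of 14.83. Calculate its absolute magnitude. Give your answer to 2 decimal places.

M ≈ -0.19

d = 10.1 kpc = 10100 pc
5 log₁₀(d/10 pc) = 5 log₁₀(10100) − 5 = 15.022
M = m − 5 log₁₀(d/10) = 14.83 − 15.022 = -0.192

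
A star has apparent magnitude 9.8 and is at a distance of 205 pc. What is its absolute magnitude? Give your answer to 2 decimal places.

5 log₁₀(d/10 pc) = 5 log₁₀(205.0) − 5 = 6.559
M = m − 5 log₁₀(d/10) = 9.8 − 6.559 = 3.241

M ≈ 3.24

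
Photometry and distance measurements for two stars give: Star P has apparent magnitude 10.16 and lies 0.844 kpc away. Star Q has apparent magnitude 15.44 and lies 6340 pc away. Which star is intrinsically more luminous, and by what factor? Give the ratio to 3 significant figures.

Star P is more luminous, by a factor of 2.29.

Star P: d = 0.844 kpc = 844.0 pc
Star P: M = m − 5 log₁₀ d + 5 = 10.16 − 5·2.9263 + 5 = 0.528
Star Q: M = m − 5 log₁₀ d + 5 = 15.44 − 5·3.8021 + 5 = 1.430
ΔM = M_P − M_Q = 0.528 − (1.430) = -0.901; smaller M is more luminous → Star P.
L ratio = 10^(0.4 |ΔM|) = 10^0.361 = 2.294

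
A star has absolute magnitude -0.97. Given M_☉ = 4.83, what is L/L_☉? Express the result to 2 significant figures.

M − M_☉ = -0.97 − 4.83 = -5.800
L/L_☉ = 10^(−0.4 (M − M_☉)) = 10^2.320 = 208.9

L/L_☉ ≈ 210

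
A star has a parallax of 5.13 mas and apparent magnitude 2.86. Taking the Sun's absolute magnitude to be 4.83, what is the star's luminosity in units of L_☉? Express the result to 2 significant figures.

d = 1/p = 1000/5.13 mas = 194.9 pc
M = m − 5 log₁₀ d + 5 = 2.86 − 5·2.2899 + 5 = -3.589
M − M_☉ = -3.589 − 4.83 = -8.419
L/L_☉ = 10^(−0.4 × -8.419) = 2332

L/L_☉ ≈ 2300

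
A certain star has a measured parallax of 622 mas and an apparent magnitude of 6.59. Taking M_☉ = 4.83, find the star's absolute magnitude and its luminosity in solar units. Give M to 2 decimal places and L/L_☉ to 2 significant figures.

M ≈ 10.56; L/L_☉ ≈ 5.1×10^-3

d = 1/p = 1000/622 mas = 1.608 pc
M = m − 5 log₁₀ d + 5 = 6.59 − 5·0.2062 + 5 = 10.559
M − M_☉ = 10.559 − 4.83 = 5.729
L/L_☉ = 10^(−0.4 × 5.729) = 5.110×10^-3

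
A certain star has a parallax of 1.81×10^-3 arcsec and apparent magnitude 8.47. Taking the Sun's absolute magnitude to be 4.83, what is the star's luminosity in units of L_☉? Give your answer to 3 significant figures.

L/L_☉ ≈ 107

d = 1/p = 1/1.81×10^-3″ = 552.5 pc
M = m − 5 log₁₀ d + 5 = 8.47 − 5·2.7423 + 5 = -0.242
M − M_☉ = -0.242 − 4.83 = -5.072
L/L_☉ = 10^(−0.4 × -5.072) = 106.8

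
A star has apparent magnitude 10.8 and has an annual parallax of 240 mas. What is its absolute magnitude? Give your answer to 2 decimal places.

p = 240 mas = 0.240″ → d = 1/p = 4.167 pc
5 log₁₀(d/10 pc) = 5 log₁₀(4.167) − 5 = -1.901
M = m − 5 log₁₀(d/10) = 10.8 + 1.901 = 12.701

M ≈ 12.70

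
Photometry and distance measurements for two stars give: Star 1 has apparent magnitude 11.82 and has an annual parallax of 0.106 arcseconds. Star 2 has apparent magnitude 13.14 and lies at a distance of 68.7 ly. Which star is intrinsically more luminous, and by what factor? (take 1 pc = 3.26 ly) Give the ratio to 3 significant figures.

Star 1: d = 1/p = 1/0.106″ = 9.434 pc
Star 1: M = m − 5 log₁₀ d + 5 = 11.82 − 5·0.9747 + 5 = 11.947
Star 2: d = 68.7 ly / 3.26 = 21.07 pc
Star 2: M = m − 5 log₁₀ d + 5 = 13.14 − 5·1.3237 + 5 = 11.521
ΔM = M_1 − M_2 = 11.947 − (11.521) = 0.425; smaller M is more luminous → Star 2.
L ratio = 10^(0.4 |ΔM|) = 10^0.170 = 1.479

Star 2 is more luminous, by a factor of 1.48.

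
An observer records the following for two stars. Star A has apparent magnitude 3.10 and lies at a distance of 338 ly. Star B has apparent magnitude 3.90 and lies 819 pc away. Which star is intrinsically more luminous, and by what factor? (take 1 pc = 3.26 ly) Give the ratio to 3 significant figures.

Star B is more luminous, by a factor of 29.9.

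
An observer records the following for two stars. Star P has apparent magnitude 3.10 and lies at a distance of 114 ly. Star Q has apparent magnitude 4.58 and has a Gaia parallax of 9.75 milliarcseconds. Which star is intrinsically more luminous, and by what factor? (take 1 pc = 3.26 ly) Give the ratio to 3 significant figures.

Star P: d = 114 ly / 3.26 = 34.97 pc
Star P: M = m − 5 log₁₀ d + 5 = 3.10 − 5·1.5437 + 5 = 0.382
Star Q: p = 9.75 mas = 9.75×10^-3″ → d = 1/p = 102.6 pc
Star Q: M = m − 5 log₁₀ d + 5 = 4.58 − 5·2.0110 + 5 = -0.475
ΔM = M_P − M_Q = 0.382 − (-0.475) = 0.857; smaller M is more luminous → Star Q.
L ratio = 10^(0.4 |ΔM|) = 10^0.343 = 2.201

Star Q is more luminous, by a factor of 2.20.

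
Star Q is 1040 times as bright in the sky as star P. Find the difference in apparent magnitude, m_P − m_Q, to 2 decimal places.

m_P − m_Q ≈ 7.54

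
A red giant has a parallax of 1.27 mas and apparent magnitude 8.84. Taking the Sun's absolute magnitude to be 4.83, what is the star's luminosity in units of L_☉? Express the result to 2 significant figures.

d = 1/p = 1000/1.27 mas = 787.4 pc
M = m − 5 log₁₀ d + 5 = 8.84 − 5·2.8962 + 5 = -0.641
M − M_☉ = -0.641 − 4.83 = -5.471
L/L_☉ = 10^(−0.4 × -5.471) = 154.3

L/L_☉ ≈ 150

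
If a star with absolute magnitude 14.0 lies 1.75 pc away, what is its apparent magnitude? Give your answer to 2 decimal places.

m = M + 5 log₁₀ d − 5 = 14.0 + 5·0.2430 − 5 = 10.215

m ≈ 10.22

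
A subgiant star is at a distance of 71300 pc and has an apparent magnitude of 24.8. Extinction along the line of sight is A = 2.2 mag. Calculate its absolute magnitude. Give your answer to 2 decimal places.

5 log₁₀(d/10 pc) = 5 log₁₀(71300) − 5 = 19.265
M = m − 5 log₁₀(d/10) − A = 24.8 − 19.265 − 2.2 = 3.335

M ≈ 3.33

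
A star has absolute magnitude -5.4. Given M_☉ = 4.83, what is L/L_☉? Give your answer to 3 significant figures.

L/L_☉ ≈ 12400

M − M_☉ = -5.4 − 4.83 = -10.230
L/L_☉ = 10^(−0.4 (M − M_☉)) = 10^4.092 = 12360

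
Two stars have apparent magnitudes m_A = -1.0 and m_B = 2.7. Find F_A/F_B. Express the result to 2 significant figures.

Δm = -1.0 − (2.7) = -3.7
Flux ratio = 10^(−0.4 Δm) = 10^(−0.4 × -3.7) = 10^1.480 = 30.20

F_A/F_B ≈ 30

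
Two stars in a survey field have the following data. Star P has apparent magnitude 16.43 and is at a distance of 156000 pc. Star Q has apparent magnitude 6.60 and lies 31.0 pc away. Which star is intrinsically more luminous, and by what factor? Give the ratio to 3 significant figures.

Star P is more luminous, by a factor of 2960.

Star P: M = m − 5 log₁₀ d + 5 = 16.43 − 5·5.1931 + 5 = -4.536
Star Q: M = m − 5 log₁₀ d + 5 = 6.60 − 5·1.4914 + 5 = 4.143
ΔM = M_P − M_Q = -4.536 − (4.143) = -8.679; smaller M is more luminous → Star P.
L ratio = 10^(0.4 |ΔM|) = 10^3.472 = 2962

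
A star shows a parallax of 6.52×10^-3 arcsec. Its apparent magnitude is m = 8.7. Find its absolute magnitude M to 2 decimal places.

M ≈ 2.77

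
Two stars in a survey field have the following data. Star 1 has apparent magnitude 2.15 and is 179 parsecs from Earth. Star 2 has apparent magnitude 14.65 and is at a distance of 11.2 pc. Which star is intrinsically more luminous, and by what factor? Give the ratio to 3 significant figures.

Star 1: M = m − 5 log₁₀ d + 5 = 2.15 − 5·2.2529 + 5 = -4.114
Star 2: M = m − 5 log₁₀ d + 5 = 14.65 − 5·1.0492 + 5 = 14.404
ΔM = M_1 − M_2 = -4.114 − (14.404) = -18.518; smaller M is more luminous → Star 1.
L ratio = 10^(0.4 |ΔM|) = 10^7.407 = 2.554×10^7

Star 1 is more luminous, by a factor of 2.55×10^7.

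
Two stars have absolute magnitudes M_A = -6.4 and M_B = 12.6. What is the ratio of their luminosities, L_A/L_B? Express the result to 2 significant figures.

ΔM = M_A − M_B = -19.0
L_A/L_B = 10^(−0.4 ΔM) = 10^7.600 = 3.981×10^7

L_A/L_B ≈ 4.0×10^7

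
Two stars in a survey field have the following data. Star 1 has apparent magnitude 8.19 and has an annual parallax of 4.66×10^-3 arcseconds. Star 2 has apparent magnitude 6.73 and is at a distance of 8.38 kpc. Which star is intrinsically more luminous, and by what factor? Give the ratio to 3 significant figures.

Star 1: d = 1/p = 1/4.66×10^-3″ = 214.6 pc
Star 1: M = m − 5 log₁₀ d + 5 = 8.19 − 5·2.3316 + 5 = 1.532
Star 2: d = 8.38 kpc = 8380 pc
Star 2: M = m − 5 log₁₀ d + 5 = 6.73 − 5·3.9232 + 5 = -7.886
ΔM = M_1 − M_2 = 1.532 − (-7.886) = 9.418; smaller M is more luminous → Star 2.
L ratio = 10^(0.4 |ΔM|) = 10^3.767 = 5851

Star 2 is more luminous, by a factor of 5850.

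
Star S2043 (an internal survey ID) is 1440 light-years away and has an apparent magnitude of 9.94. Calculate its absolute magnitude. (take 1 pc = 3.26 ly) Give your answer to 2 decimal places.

d = 1440 ly / 3.26 = 441.7 pc
5 log₁₀(d/10 pc) = 5 log₁₀(441.7) − 5 = 8.226
M = m − 5 log₁₀(d/10) = 9.94 − 8.226 = 1.714

M ≈ 1.71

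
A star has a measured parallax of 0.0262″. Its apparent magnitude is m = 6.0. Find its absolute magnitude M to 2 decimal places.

d = 1/p = 1/0.0262″ = 38.17 pc
5 log₁₀(d/10 pc) = 5 log₁₀(38.17) − 5 = 2.908
M = m − 5 log₁₀(d/10) = 6.0 − 2.908 = 3.092

M ≈ 3.09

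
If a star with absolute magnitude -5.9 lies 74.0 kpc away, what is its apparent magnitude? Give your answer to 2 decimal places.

d = 74.0 kpc = 74000 pc
m = M + 5 log₁₀ d − 5 = -5.9 + 5·4.8692 − 5 = 13.446

m ≈ 13.45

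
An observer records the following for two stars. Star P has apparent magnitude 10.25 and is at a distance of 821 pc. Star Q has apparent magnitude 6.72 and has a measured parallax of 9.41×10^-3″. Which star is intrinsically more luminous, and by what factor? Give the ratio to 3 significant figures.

Star P: M = m − 5 log₁₀ d + 5 = 10.25 − 5·2.9143 + 5 = 0.678
Star Q: d = 1/p = 1/9.41×10^-3″ = 106.3 pc
Star Q: M = m − 5 log₁₀ d + 5 = 6.72 − 5·2.0264 + 5 = 1.588
ΔM = M_P − M_Q = 0.678 − (1.588) = -0.910; smaller M is more luminous → Star P.
L ratio = 10^(0.4 |ΔM|) = 10^0.364 = 2.311

Star P is more luminous, by a factor of 2.31.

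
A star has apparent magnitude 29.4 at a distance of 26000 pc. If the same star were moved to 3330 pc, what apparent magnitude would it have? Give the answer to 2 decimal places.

m ≈ 24.94

Flux ∝ 1/d², so Δm = 5 log₁₀(d₂/d₁) = 5 log₁₀(3330/26000) = -4.463
m₂ = m₁ + Δm = 29.4 + (-4.463) = 24.937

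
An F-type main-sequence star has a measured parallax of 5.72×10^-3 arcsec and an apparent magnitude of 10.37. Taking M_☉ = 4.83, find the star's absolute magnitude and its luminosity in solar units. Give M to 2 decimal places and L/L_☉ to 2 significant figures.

M ≈ 4.16; L/L_☉ ≈ 1.9

d = 1/p = 1/5.72×10^-3″ = 174.8 pc
M = m − 5 log₁₀ d + 5 = 10.37 − 5·2.2426 + 5 = 4.157
M − M_☉ = 4.157 − 4.83 = -0.673
L/L_☉ = 10^(−0.4 × -0.673) = 1.859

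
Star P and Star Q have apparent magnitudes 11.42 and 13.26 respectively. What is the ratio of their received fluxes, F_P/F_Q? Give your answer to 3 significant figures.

Δm = 11.42 − (13.26) = -1.84
Flux ratio = 10^(−0.4 Δm) = 10^(−0.4 × -1.84) = 10^0.736 = 5.445

F_P/F_Q ≈ 5.45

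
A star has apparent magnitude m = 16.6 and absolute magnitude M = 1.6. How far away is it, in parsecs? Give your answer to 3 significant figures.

μ = m − M = 15.000
m − M = 5 log₁₀ d − 5
log₁₀ d = (m − M)/5 + 1 = 4.0000
d = 10^4.0000 = 10000 pc

d ≈ 10000 pc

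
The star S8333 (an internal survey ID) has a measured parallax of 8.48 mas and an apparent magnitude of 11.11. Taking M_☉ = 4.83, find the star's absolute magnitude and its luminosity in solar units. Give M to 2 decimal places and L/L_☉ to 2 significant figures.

M ≈ 5.75; L/L_☉ ≈ 0.43

d = 1/p = 1000/8.48 mas = 117.9 pc
M = m − 5 log₁₀ d + 5 = 11.11 − 5·2.0716 + 5 = 5.752
M − M_☉ = 5.752 − 4.83 = 0.922
L/L_☉ = 10^(−0.4 × 0.922) = 0.4278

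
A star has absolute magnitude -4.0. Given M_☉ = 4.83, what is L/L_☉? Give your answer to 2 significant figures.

L/L_☉ ≈ 3400

M − M_☉ = -4.0 − 4.83 = -8.830
L/L_☉ = 10^(−0.4 (M − M_☉)) = 10^3.532 = 3404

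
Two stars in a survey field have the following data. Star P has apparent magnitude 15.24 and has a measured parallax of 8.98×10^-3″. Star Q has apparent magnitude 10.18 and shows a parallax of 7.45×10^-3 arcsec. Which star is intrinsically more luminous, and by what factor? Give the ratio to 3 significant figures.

Star Q is more luminous, by a factor of 154.

Star P: d = 1/p = 1/8.98×10^-3″ = 111.4 pc
Star P: M = m − 5 log₁₀ d + 5 = 15.24 − 5·2.0467 + 5 = 10.006
Star Q: d = 1/p = 1/7.45×10^-3″ = 134.2 pc
Star Q: M = m − 5 log₁₀ d + 5 = 10.18 − 5·2.1278 + 5 = 4.541
ΔM = M_P − M_Q = 10.006 − (4.541) = 5.466; smaller M is more luminous → Star Q.
L ratio = 10^(0.4 |ΔM|) = 10^2.186 = 153.5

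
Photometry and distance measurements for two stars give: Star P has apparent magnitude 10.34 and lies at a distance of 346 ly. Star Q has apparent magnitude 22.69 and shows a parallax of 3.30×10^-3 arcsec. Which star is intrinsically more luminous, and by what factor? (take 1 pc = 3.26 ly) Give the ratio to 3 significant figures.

Star P: d = 346 ly / 3.26 = 106.1 pc
Star P: M = m − 5 log₁₀ d + 5 = 10.34 − 5·2.0259 + 5 = 5.211
Star Q: d = 1/p = 1/3.30×10^-3″ = 303.0 pc
Star Q: M = m − 5 log₁₀ d + 5 = 22.69 − 5·2.4815 + 5 = 15.283
ΔM = M_P − M_Q = 5.211 − (15.283) = -10.072; smaller M is more luminous → Star P.
L ratio = 10^(0.4 |ΔM|) = 10^4.029 = 10680

Star P is more luminous, by a factor of 10700.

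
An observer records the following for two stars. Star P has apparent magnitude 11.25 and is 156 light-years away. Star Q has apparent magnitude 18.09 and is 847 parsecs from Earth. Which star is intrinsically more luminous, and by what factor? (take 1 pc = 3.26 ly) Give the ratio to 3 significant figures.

Star P is more luminous, by a factor of 1.74.

Star P: d = 156 ly / 3.26 = 47.85 pc
Star P: M = m − 5 log₁₀ d + 5 = 11.25 − 5·1.6799 + 5 = 7.850
Star Q: M = m − 5 log₁₀ d + 5 = 18.09 − 5·2.9279 + 5 = 8.451
ΔM = M_P − M_Q = 7.850 − (8.451) = -0.600; smaller M is more luminous → Star P.
L ratio = 10^(0.4 |ΔM|) = 10^0.240 = 1.738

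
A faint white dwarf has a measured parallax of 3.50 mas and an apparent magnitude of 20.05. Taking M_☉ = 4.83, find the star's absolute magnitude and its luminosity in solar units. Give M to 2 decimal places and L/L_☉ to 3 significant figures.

d = 1/p = 1000/3.50 mas = 285.7 pc
M = m − 5 log₁₀ d + 5 = 20.05 − 5·2.4559 + 5 = 12.770
M − M_☉ = 12.770 − 4.83 = 7.940
L/L_☉ = 10^(−0.4 × 7.940) = 6.666×10^-4

M ≈ 12.77; L/L_☉ ≈ 6.67×10^-4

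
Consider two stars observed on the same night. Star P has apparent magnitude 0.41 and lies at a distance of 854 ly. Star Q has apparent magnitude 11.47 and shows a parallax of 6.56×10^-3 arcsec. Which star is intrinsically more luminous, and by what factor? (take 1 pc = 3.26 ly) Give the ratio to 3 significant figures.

Star P is more luminous, by a factor of 78400.

Star P: d = 854 ly / 3.26 = 262.0 pc
Star P: M = m − 5 log₁₀ d + 5 = 0.41 − 5·2.4182 + 5 = -6.681
Star Q: d = 1/p = 1/6.56×10^-3″ = 152.4 pc
Star Q: M = m − 5 log₁₀ d + 5 = 11.47 − 5·2.1831 + 5 = 5.555
ΔM = M_P − M_Q = -6.681 − (5.555) = -12.236; smaller M is more luminous → Star P.
L ratio = 10^(0.4 |ΔM|) = 10^4.894 = 78390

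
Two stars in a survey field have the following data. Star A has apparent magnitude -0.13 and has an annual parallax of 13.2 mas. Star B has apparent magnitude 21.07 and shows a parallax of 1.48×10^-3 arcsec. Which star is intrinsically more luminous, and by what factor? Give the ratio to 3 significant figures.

Star A is more luminous, by a factor of 3.80×10^6.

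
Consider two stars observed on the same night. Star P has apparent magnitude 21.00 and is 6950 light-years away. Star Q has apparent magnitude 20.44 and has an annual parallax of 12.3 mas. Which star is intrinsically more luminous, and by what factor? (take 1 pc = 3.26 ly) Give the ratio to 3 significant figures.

Star P: d = 6950 ly / 3.26 = 2132 pc
Star P: M = m − 5 log₁₀ d + 5 = 21.00 − 5·3.3288 + 5 = 9.356
Star Q: p = 12.3 mas = 0.0123″ → d = 1/p = 81.30 pc
Star Q: M = m − 5 log₁₀ d + 5 = 20.44 − 5·1.9101 + 5 = 15.890
ΔM = M_P − M_Q = 9.356 − (15.890) = -6.533; smaller M is more luminous → Star P.
L ratio = 10^(0.4 |ΔM|) = 10^2.613 = 410.5

Star P is more luminous, by a factor of 411.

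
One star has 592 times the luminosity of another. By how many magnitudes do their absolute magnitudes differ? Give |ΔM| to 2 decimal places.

Pogson: ΔM = −2.5 log₁₀(ratio) = −2.5 log₁₀(592) = −2.5 × 2.7723 = -6.931

|ΔM| ≈ 6.93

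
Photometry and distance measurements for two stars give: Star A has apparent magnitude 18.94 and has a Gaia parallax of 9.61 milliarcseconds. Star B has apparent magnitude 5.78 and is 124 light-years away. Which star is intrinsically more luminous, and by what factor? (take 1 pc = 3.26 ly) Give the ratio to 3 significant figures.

Star B is more luminous, by a factor of 24500.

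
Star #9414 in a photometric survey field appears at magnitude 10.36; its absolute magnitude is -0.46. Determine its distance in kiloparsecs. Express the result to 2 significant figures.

d ≈ 1.5 kpc

Distance modulus: m − M = 10.36 − (-0.46) = 10.820
m − M = 5 log₁₀ d − 5
log₁₀ d = (m − M)/5 + 1 = 3.1640
d = 10^3.1640 = 1459 pc
= 1.459 kpc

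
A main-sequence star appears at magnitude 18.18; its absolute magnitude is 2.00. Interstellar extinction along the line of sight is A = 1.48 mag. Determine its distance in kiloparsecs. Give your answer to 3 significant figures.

m − M = 5 log₁₀(d/10 pc) + A  ⇒  18.18 − (2.00) − 1.48 = 5 log₁₀(d/10)
14.700 = 5 log₁₀(d/10)
log₁₀ d = (m − M − A)/5 + 1 = 3.9400
d = 10^3.9400 = 8710 pc
= 8.710 kpc

d ≈ 8.71 kpc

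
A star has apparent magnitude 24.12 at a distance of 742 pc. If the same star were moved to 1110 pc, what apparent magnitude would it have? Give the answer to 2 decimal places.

m ≈ 24.99

Flux ∝ 1/d², so Δm = 5 log₁₀(d₂/d₁) = 5 log₁₀(1110/742) = 0.875
m₂ = m₁ + Δm = 24.12 + (0.875) = 24.995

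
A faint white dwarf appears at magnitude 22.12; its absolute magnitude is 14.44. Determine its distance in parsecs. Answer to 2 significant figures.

d ≈ 340 pc

μ = m − M = 7.680
m − M = 5 log₁₀ d − 5
log₁₀ d = (m − M)/5 + 1 = 2.5360
d = 10^2.5360 = 343.6 pc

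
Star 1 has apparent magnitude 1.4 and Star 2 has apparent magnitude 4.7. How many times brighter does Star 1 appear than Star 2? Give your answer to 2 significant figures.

Δm = 1.4 − (4.7) = -3.3
Flux ratio = 10^(−0.4 Δm) = 10^(−0.4 × -3.3) = 10^1.320 = 20.89

21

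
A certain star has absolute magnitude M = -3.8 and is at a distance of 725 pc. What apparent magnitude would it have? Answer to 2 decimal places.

m = M + 5 log₁₀ d − 5 = -3.8 + 5·2.8603 − 5 = 5.502

m ≈ 5.50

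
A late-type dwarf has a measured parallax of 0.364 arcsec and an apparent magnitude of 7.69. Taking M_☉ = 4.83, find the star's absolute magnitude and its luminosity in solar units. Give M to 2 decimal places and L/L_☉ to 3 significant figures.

M ≈ 10.50; L/L_☉ ≈ 5.42×10^-3

d = 1/p = 1/0.364″ = 2.747 pc
M = m − 5 log₁₀ d + 5 = 7.69 − 5·0.4389 + 5 = 10.496
M − M_☉ = 10.496 − 4.83 = 5.666
L/L_☉ = 10^(−0.4 × 5.666) = 5.417×10^-3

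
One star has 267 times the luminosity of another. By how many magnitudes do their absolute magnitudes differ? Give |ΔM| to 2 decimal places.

Pogson: ΔM = −2.5 log₁₀(ratio) = −2.5 log₁₀(267) = −2.5 × 2.4265 = -6.066

|ΔM| ≈ 6.07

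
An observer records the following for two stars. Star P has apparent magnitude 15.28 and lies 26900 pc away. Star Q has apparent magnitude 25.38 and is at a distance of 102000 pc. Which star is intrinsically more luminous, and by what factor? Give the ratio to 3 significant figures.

Star P: M = m − 5 log₁₀ d + 5 = 15.28 − 5·4.4298 + 5 = -1.869
Star Q: M = m − 5 log₁₀ d + 5 = 25.38 − 5·5.0086 + 5 = 5.337
ΔM = M_P − M_Q = -1.869 − (5.337) = -7.206; smaller M is more luminous → Star P.
L ratio = 10^(0.4 |ΔM|) = 10^2.882 = 762.6

Star P is more luminous, by a factor of 763.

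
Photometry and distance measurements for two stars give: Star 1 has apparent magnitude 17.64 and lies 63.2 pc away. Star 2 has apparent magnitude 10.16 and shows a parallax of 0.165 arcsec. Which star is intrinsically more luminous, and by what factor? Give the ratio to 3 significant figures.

Star 2 is more luminous, by a factor of 9.03.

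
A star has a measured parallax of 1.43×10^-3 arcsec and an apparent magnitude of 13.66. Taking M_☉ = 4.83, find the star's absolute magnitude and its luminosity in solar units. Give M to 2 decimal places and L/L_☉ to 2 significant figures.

M ≈ 4.44; L/L_☉ ≈ 1.4

d = 1/p = 1/1.43×10^-3″ = 699.3 pc
M = m − 5 log₁₀ d + 5 = 13.66 − 5·2.8447 + 5 = 4.437
M − M_☉ = 4.437 − 4.83 = -0.393
L/L_☉ = 10^(−0.4 × -0.393) = 1.437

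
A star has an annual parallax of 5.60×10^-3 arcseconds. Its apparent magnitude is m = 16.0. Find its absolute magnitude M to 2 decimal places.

M ≈ 9.74

d = 1/p = 1/5.60×10^-3″ = 178.6 pc
5 log₁₀(d/10 pc) = 5 log₁₀(178.6) − 5 = 6.259
M = m − 5 log₁₀(d/10) = 16.0 − 6.259 = 9.741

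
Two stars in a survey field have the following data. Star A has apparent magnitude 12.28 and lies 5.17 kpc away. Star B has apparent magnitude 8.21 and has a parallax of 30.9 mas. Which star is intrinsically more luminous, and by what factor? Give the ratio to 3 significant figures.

Star A is more luminous, by a factor of 601.

Star A: d = 5.17 kpc = 5170 pc
Star A: M = m − 5 log₁₀ d + 5 = 12.28 − 5·3.7135 + 5 = -1.287
Star B: p = 30.9 mas = 0.0309″ → d = 1/p = 32.36 pc
Star B: M = m − 5 log₁₀ d + 5 = 8.21 − 5·1.5100 + 5 = 5.660
ΔM = M_A − M_B = -1.287 − (5.660) = -6.947; smaller M is more luminous → Star A.
L ratio = 10^(0.4 |ΔM|) = 10^2.779 = 601.0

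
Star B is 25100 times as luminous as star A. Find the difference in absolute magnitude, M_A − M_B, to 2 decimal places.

M_A − M_B ≈ 11.00

Pogson: ΔM = −2.5 log₁₀(ratio) = −2.5 log₁₀(25100) = −2.5 × 4.3997 = -10.999
Star B is brighter so has the smaller magnitude: M_A − M_B is positive.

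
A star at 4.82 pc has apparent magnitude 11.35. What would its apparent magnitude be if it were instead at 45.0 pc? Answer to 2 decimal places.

Flux ∝ 1/d², so Δm = 5 log₁₀(d₂/d₁) = 5 log₁₀(45.0/4.82) = 4.851
m₂ = m₁ + Δm = 11.35 + (4.851) = 16.201

m ≈ 16.20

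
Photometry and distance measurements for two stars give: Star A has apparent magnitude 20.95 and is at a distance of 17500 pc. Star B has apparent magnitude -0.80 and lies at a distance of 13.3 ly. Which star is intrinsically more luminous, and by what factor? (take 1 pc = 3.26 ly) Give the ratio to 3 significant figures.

Star B is more luminous, by a factor of 27.2.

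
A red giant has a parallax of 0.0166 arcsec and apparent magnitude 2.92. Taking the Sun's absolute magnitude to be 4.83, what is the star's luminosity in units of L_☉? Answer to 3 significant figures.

d = 1/p = 1/0.0166″ = 60.24 pc
M = m − 5 log₁₀ d + 5 = 2.92 − 5·1.7799 + 5 = -0.979
M − M_☉ = -0.979 − 4.83 = -5.809
L/L_☉ = 10^(−0.4 × -5.809) = 210.8

L/L_☉ ≈ 211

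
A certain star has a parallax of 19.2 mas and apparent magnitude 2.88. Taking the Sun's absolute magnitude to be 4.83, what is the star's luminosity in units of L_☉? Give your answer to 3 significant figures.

L/L_☉ ≈ 163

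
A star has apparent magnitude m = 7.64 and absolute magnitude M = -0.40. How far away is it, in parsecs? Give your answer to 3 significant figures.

d ≈ 406 pc

Distance modulus: m − M = 7.64 − (-0.40) = 8.040
m − M = 5 log₁₀ d − 5
log₁₀ d = (m − M)/5 + 1 = 2.6080
d = 10^2.6080 = 405.5 pc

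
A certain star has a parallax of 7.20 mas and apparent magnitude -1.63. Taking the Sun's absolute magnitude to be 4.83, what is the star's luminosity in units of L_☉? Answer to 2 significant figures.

L/L_☉ ≈ 74000

d = 1/p = 1000/7.20 mas = 138.9 pc
M = m − 5 log₁₀ d + 5 = -1.63 − 5·2.1427 + 5 = -7.343
M − M_☉ = -7.343 − 4.83 = -12.173
L/L_☉ = 10^(−0.4 × -12.173) = 74020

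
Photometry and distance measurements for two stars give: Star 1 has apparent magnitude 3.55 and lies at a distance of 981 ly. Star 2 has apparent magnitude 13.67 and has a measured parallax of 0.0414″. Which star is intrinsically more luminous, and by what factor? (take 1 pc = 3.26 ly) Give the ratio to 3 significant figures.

Star 1 is more luminous, by a factor of 1.73×10^6.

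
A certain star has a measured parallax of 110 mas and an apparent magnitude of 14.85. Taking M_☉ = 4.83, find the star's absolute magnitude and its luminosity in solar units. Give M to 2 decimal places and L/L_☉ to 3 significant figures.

d = 1/p = 1000/110 mas = 9.091 pc
M = m − 5 log₁₀ d + 5 = 14.85 − 5·0.9586 + 5 = 15.057
M − M_☉ = 15.057 − 4.83 = 10.227
L/L_☉ = 10^(−0.4 × 10.227) = 8.114×10^-5

M ≈ 15.06; L/L_☉ ≈ 8.11×10^-5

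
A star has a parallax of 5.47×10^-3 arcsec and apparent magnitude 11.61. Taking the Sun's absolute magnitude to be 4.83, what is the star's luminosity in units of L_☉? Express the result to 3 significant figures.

L/L_☉ ≈ 0.649

d = 1/p = 1/5.47×10^-3″ = 182.8 pc
M = m − 5 log₁₀ d + 5 = 11.61 − 5·2.2620 + 5 = 5.300
M − M_☉ = 5.300 − 4.83 = 0.470
L/L_☉ = 10^(−0.4 × 0.470) = 0.6487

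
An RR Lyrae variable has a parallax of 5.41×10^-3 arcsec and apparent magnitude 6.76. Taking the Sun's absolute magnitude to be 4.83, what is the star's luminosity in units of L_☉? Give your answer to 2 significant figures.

L/L_☉ ≈ 58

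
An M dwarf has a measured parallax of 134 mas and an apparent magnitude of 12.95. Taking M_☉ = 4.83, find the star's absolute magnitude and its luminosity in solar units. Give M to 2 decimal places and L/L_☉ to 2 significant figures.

M ≈ 13.59; L/L_☉ ≈ 3.1×10^-4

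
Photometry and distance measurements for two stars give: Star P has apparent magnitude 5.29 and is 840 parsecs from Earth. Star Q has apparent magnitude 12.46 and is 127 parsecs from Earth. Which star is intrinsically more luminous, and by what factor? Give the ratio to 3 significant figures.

Star P is more luminous, by a factor of 32300.

Star P: M = m − 5 log₁₀ d + 5 = 5.29 − 5·2.9243 + 5 = -4.331
Star Q: M = m − 5 log₁₀ d + 5 = 12.46 − 5·2.1038 + 5 = 6.941
ΔM = M_P − M_Q = -4.331 − (6.941) = -11.272; smaller M is more luminous → Star P.
L ratio = 10^(0.4 |ΔM|) = 10^4.509 = 32280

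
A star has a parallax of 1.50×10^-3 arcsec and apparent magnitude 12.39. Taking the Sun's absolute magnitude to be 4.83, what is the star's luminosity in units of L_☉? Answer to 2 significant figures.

d = 1/p = 1/1.50×10^-3″ = 666.7 pc
M = m − 5 log₁₀ d + 5 = 12.39 − 5·2.8239 + 5 = 3.270
M − M_☉ = 3.270 − 4.83 = -1.560
L/L_☉ = 10^(−0.4 × -1.560) = 4.205

L/L_☉ ≈ 4.2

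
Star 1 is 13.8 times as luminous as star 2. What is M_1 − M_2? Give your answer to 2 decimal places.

M_1 − M_2 ≈ -2.85

Pogson: ΔM = −2.5 log₁₀(ratio) = −2.5 log₁₀(13.8) = −2.5 × 1.1399 = -2.850
Star 1 is brighter, so it has the smaller magnitude: the difference is negative.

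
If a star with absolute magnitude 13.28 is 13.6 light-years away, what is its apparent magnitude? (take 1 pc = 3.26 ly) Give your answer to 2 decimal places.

m ≈ 11.38

d = 13.6 ly / 3.26 = 4.172 pc
m = M + 5 log₁₀ d − 5 = 13.28 + 5·0.6203 − 5 = 11.382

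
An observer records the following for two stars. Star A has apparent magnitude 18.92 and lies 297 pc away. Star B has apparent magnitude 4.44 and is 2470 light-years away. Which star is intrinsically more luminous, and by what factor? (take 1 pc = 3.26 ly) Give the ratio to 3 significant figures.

Star A: M = m − 5 log₁₀ d + 5 = 18.92 − 5·2.4728 + 5 = 11.556
Star B: d = 2470 ly / 3.26 = 757.7 pc
Star B: M = m − 5 log₁₀ d + 5 = 4.44 − 5·2.8795 + 5 = -4.957
ΔM = M_A − M_B = 11.556 − (-4.957) = 16.514; smaller M is more luminous → Star B.
L ratio = 10^(0.4 |ΔM|) = 10^6.605 = 4.031×10^6

Star B is more luminous, by a factor of 4.03×10^6.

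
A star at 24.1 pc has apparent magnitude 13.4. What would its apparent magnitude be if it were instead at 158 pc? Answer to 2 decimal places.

Flux ∝ 1/d², so Δm = 5 log₁₀(d₂/d₁) = 5 log₁₀(158/24.1) = 4.083
m₂ = m₁ + Δm = 13.4 + (4.083) = 17.483

m ≈ 17.48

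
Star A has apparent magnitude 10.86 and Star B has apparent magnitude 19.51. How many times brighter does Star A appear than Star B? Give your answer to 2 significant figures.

2900

Magnitude difference = -8.65
Flux ratio = 10^(−0.4 Δm) = 10^(−0.4 × -8.65) = 10^3.460 = 2884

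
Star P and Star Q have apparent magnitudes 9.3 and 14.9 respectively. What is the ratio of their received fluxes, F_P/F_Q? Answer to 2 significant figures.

F_P/F_Q ≈ 170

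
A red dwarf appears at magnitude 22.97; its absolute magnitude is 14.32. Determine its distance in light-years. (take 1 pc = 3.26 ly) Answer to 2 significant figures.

Distance modulus: m − M = 22.97 − (14.32) = 8.650
m − M = 5 log₁₀ d − 5
log₁₀ d = (m − M)/5 + 1 = 2.7300
d = 10^2.7300 = 537.0 pc
= 1751 ly

d ≈ 1800 ly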